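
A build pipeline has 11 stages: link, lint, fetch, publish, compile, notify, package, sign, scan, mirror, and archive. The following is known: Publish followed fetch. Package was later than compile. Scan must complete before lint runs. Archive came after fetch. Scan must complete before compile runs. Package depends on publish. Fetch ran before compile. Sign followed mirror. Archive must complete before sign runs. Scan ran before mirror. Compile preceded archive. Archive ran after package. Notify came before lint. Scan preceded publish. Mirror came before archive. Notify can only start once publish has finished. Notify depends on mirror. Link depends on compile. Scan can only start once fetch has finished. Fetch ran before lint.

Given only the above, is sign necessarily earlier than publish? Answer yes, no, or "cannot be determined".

Tracing the constraints gives publish → package → archive → sign, so publish must come before sign.
That means sign cannot be before publish.

no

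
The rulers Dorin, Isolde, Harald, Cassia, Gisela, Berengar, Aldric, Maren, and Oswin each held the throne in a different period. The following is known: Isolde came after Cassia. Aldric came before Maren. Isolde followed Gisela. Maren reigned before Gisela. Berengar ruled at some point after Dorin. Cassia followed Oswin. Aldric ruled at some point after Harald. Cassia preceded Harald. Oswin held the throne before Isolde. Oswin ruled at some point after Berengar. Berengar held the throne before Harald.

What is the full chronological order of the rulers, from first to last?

The constraints fix every adjacent pair, so only one ordering works:
Dorin → Berengar → Oswin → Cassia → Harald → Aldric → Maren → Gisela → Isolde.

Dorin, Berengar, Oswin, Cassia, Harald, Aldric, Maren, Gisela, Isolde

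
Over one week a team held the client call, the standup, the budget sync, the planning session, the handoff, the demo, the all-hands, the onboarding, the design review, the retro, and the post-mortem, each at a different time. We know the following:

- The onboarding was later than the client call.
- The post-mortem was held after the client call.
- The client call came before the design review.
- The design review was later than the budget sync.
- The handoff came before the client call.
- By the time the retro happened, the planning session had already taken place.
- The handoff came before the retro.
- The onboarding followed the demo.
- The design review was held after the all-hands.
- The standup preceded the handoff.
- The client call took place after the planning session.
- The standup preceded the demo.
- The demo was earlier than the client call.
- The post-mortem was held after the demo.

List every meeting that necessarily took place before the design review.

the all-hands, the budget sync, the client call, the demo, the handoff, the planning session, the standup

Directly stated before the design review: the all-hands, the budget sync, and the client call.
The demo reaches the design review via the demo → the client call → the design review.
The handoff reaches the design review via the handoff → the client call → the design review.
The planning session reaches the design review via the planning session → the client call → the design review.
Likewise the standup reaches the design review by chaining the stated constraints.
No chain forces the post-mortem (or any of the others) ahead of the design review.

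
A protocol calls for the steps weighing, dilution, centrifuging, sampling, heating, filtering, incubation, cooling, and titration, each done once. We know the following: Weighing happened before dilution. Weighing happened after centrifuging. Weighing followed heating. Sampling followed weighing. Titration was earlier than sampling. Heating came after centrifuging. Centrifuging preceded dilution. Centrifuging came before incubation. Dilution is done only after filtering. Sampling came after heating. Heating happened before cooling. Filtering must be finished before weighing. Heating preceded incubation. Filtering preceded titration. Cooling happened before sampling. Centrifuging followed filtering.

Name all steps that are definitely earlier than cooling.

centrifuging, filtering, heating

Directly stated before cooling: heating.
Centrifuging reaches cooling via centrifuging → heating → cooling.
Filtering reaches cooling via filtering → centrifuging → heating → cooling.
No chain forces weighing (or any of the others) ahead of cooling.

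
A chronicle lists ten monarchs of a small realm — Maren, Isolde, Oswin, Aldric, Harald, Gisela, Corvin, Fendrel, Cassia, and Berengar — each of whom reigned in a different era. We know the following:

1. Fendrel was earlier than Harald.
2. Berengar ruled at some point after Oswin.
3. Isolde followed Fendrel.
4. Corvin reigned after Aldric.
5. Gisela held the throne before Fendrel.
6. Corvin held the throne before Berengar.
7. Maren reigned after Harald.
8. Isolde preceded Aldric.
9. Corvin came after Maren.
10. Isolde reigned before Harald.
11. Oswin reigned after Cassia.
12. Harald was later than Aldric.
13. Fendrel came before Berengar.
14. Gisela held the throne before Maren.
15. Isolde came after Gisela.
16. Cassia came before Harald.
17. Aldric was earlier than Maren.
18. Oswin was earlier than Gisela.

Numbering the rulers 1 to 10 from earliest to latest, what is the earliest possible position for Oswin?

Cassia must come before Oswin — 1 forced predecessor.
Nothing else is forced ahead of Oswin, so their earliest slot is position 1 + 1 = 2.

2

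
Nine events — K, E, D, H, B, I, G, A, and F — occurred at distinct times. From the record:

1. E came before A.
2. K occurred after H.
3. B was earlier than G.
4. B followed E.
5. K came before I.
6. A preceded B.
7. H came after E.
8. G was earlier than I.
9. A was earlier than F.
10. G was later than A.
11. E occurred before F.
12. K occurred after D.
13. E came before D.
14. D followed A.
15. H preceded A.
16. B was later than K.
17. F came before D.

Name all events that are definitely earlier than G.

Directly stated before G: A and B.
D reaches G via D → K → B → G.
E reaches G via E → A → G.
F reaches G via F → D → K → B → G.
Likewise H and K each reach G by chaining the stated constraints.

A, B, D, E, F, H, K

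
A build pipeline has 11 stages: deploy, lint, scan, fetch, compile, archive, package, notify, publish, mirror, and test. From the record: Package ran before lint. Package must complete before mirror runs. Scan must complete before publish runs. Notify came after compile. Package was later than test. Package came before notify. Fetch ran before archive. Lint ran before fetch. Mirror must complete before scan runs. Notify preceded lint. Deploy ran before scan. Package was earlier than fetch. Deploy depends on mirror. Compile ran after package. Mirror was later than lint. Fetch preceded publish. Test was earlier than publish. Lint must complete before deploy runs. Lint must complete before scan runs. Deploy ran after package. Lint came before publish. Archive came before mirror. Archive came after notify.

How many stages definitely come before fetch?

5

Directly stated before fetch: lint and package.
Compile reaches fetch via compile → notify → lint → fetch.
Notify reaches fetch via notify → lint → fetch.
Test reaches fetch via test → package → fetch.
No chain forces mirror (or any of the others) ahead of fetch.
That's compile, lint, notify, package, and test — 5 in all.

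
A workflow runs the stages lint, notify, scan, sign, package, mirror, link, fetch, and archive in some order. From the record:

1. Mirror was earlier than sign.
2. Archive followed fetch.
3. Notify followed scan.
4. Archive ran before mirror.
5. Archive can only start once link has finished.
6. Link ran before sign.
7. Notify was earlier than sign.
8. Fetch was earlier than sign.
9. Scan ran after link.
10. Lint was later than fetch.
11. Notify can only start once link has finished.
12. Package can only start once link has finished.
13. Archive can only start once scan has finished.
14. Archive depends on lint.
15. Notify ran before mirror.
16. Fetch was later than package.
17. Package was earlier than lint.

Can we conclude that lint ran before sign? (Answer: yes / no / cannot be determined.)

Chain the constraints: lint → archive → mirror → sign. Each link is directly stated, so lint comes before sign.

yes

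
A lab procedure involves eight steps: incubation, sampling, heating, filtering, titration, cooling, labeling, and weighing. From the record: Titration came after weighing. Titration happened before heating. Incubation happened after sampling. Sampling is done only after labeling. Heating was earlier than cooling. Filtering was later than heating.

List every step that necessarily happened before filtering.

heating, titration, weighing

Directly stated before filtering: heating.
Titration reaches filtering via titration → heating → filtering.
Weighing reaches filtering via weighing → titration → heating → filtering.
No chain forces labeling (or any of the others) ahead of filtering.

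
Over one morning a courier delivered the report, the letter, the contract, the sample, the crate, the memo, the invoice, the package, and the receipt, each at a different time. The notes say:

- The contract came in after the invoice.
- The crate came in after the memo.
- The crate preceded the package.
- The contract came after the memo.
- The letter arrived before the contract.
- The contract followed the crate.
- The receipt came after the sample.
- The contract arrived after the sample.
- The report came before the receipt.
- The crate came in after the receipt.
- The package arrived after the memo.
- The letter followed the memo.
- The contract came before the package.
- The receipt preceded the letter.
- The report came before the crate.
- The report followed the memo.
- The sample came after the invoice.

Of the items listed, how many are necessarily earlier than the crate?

5

Directly stated before the crate: the memo, the receipt, and the report.
The invoice reaches the crate via the invoice → the sample → the receipt → the crate.
The sample reaches the crate via the sample → the receipt → the crate.
That's the invoice, the memo, the receipt, the report, and the sample — 5 in all.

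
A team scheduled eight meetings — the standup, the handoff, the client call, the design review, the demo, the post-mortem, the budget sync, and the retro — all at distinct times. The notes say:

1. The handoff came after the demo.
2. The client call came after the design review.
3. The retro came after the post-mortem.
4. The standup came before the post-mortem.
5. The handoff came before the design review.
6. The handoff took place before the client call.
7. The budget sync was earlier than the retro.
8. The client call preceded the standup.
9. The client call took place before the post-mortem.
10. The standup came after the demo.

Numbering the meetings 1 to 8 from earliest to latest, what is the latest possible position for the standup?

The standup must come before the post-mortem and the retro — 2 meetings forced after it.
Everything else can be placed before the standup in some valid order, so the standup can sit as late as position 8 − 2 = 6.

6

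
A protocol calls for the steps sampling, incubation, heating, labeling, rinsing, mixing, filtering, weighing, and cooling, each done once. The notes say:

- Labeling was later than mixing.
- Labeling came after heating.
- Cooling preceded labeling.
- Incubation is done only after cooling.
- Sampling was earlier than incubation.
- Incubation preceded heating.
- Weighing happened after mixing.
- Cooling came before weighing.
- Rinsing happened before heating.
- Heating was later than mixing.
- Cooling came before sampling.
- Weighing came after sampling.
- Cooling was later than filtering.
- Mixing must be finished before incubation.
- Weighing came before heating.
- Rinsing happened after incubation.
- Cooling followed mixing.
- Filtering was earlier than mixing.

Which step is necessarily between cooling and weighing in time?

sampling

Tracing the constraints gives cooling → sampling → weighing, so sampling sits after cooling and before weighing.
No other step is forced both after cooling and before weighing.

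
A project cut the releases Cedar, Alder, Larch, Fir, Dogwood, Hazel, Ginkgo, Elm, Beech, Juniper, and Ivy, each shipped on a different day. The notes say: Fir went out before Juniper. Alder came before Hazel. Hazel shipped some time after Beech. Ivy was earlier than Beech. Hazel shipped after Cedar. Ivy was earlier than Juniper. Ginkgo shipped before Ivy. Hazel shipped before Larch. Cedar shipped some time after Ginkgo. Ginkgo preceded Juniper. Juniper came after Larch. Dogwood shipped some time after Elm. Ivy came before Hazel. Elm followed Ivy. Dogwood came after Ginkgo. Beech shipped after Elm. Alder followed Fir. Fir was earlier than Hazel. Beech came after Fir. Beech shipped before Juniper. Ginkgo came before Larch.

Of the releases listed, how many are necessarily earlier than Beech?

Directly stated before Beech: Elm, Fir, and Ivy.
Ginkgo reaches Beech via Ginkgo → Ivy → Beech.
No chain forces Alder (or any of the others) ahead of Beech.
That's Elm, Fir, Ginkgo, and Ivy — 4 in all.

4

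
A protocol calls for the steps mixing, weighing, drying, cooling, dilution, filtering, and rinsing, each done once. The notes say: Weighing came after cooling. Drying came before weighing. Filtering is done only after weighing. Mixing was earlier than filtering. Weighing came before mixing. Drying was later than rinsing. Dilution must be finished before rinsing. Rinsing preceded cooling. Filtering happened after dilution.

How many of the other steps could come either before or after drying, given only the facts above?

Forced before drying: dilution and rinsing; forced after drying: filtering, mixing, and weighing.
That leaves cooling with no forced order relative to drying — 1.

1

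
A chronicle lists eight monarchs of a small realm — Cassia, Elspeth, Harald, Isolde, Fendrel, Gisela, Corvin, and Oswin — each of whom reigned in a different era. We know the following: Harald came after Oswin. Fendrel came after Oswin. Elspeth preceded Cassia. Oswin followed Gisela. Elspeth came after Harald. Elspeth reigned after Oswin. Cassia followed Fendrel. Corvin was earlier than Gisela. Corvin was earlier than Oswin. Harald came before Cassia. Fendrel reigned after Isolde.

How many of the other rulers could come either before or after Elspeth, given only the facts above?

Forced before Elspeth: Corvin, Gisela, Harald, and Oswin; forced after Elspeth: Cassia.
That leaves Fendrel and Isolde with no forced order relative to Elspeth — 2.

2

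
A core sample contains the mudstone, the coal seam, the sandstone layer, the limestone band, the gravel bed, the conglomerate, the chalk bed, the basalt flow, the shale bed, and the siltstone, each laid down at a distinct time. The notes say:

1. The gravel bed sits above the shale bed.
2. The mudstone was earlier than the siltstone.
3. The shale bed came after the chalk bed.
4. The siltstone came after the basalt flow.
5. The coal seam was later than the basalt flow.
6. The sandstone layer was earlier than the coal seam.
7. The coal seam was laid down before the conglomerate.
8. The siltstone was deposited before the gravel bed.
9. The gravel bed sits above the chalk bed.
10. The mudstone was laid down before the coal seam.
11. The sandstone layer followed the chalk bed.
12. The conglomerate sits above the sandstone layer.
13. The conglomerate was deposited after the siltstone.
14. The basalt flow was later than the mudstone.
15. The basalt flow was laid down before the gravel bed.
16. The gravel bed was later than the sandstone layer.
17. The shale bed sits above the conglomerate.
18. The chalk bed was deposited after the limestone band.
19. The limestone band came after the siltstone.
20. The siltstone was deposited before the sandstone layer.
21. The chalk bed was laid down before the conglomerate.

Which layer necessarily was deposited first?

The mudstone has a chain of constraints placing it before every other layer, so the mudstone must be first.

the mudstone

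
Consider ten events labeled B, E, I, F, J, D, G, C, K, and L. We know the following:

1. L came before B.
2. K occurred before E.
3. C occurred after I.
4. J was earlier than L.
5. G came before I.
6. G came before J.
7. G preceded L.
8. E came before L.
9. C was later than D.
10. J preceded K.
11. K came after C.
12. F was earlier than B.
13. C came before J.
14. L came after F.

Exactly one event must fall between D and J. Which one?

C

Tracing the constraints gives D → C → J, so C sits after D and before J.
No other event is forced both after D and before J.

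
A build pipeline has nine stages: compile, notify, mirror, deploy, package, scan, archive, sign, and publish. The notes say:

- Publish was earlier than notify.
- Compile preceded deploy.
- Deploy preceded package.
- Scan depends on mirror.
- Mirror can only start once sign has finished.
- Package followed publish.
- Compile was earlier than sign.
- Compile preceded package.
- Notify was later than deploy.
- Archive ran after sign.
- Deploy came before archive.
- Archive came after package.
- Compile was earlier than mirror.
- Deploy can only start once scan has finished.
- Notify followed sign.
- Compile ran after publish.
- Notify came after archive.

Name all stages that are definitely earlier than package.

compile, deploy, mirror, publish, scan, sign

Directly stated before package: compile, deploy, and publish.
Mirror reaches package via mirror → scan → deploy → package.
Scan reaches package via scan → deploy → package.
Sign reaches package via sign → mirror → scan → deploy → package.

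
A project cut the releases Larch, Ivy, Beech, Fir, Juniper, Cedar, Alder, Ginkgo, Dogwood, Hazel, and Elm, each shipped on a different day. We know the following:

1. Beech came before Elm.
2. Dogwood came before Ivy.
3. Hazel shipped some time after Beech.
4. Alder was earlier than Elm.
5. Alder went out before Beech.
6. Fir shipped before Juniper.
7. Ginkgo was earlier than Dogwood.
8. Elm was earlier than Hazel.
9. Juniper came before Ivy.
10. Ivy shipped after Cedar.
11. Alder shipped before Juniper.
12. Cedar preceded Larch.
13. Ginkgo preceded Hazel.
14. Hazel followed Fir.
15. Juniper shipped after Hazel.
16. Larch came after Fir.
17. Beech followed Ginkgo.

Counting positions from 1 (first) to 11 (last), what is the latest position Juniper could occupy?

Juniper must come before Ivy — 1 release forced after it.
Everything else can be placed before Juniper in some valid order, so Juniper can sit as late as position 11 − 1 = 10.

10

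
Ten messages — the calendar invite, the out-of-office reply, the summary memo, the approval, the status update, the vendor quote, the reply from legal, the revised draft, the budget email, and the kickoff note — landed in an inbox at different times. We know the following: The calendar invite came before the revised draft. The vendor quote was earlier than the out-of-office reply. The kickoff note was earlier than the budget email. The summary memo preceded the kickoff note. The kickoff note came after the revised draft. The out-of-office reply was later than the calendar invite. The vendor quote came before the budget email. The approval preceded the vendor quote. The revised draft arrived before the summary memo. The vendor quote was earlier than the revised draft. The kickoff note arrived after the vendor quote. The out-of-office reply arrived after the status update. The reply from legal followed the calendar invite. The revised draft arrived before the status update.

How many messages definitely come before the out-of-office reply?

Directly stated before the out-of-office reply: the calendar invite, the status update, and the vendor quote.
The approval reaches the out-of-office reply via the approval → the vendor quote → the out-of-office reply.
The revised draft reaches the out-of-office reply via the revised draft → the status update → the out-of-office reply.
No chain forces the reply from legal (or any of the others) ahead of the out-of-office reply.
That's the approval, the calendar invite, the revised draft, the status update, and the vendor quote — 5 in all.

5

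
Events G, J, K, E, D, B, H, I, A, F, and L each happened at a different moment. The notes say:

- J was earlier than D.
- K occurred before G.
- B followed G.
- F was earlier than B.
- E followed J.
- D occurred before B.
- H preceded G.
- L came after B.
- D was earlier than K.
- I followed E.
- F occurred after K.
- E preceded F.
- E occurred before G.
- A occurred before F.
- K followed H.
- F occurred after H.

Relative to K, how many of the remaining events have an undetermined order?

3

Forced before K: D, H, and J; forced after K: B, F, G, and L.
That leaves A, E, and I with no forced order relative to K — 3.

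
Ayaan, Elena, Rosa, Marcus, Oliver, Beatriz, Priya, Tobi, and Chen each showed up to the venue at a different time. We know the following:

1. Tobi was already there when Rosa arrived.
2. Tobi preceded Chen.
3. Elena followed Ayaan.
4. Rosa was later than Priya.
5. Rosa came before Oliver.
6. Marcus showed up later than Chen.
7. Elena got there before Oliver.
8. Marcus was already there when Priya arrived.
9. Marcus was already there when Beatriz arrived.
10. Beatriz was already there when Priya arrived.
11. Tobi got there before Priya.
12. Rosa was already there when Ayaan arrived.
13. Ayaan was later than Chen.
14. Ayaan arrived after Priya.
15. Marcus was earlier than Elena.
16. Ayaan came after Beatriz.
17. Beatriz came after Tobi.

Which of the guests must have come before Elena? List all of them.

Directly stated before Elena: Ayaan and Marcus.
Beatriz reaches Elena via Beatriz → Ayaan → Elena.
Chen reaches Elena via Chen → Marcus → Elena.
Priya reaches Elena via Priya → Ayaan → Elena.
Likewise Rosa and Tobi each reach Elena by chaining the stated constraints.

Ayaan, Beatriz, Chen, Marcus, Priya, Rosa, Tobi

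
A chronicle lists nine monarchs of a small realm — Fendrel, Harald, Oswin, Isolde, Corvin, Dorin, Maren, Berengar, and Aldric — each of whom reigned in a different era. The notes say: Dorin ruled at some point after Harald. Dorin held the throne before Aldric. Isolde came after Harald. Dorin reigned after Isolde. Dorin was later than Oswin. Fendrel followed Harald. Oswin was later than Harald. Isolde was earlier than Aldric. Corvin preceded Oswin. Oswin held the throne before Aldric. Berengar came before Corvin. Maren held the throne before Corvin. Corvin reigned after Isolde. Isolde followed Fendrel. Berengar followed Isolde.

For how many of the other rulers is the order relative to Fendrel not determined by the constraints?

1

Forced before Fendrel: Harald; forced after Fendrel: Aldric, Berengar, Corvin, Dorin, Isolde, and Oswin.
That leaves Maren with no forced order relative to Fendrel — 1.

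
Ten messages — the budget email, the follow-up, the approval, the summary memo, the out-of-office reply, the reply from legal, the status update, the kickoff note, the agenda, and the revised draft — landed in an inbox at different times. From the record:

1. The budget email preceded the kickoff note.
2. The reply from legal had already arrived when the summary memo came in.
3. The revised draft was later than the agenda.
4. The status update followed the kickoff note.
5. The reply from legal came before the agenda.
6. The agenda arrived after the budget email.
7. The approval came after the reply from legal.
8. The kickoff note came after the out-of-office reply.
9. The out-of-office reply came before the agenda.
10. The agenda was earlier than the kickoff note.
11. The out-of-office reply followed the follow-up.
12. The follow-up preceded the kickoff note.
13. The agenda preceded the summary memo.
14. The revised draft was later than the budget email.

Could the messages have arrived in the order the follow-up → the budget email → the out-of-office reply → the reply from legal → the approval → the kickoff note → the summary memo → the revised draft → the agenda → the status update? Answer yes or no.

no

The constraints require the agenda before the revised draft, but in the proposed sequence the revised draft appears ahead of the agenda. That one violation is enough.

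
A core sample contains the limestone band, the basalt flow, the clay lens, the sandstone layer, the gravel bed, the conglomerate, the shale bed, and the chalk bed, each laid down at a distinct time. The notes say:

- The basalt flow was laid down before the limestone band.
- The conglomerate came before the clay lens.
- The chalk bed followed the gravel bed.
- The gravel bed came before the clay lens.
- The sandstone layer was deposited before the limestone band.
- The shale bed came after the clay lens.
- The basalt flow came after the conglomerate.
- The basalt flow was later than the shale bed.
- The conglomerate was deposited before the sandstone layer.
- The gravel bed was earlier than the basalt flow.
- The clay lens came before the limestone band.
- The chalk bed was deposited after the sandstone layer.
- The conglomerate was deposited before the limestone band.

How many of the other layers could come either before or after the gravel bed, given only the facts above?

2

Forced after the gravel bed: the basalt flow, the chalk bed, the clay lens, the limestone band, and the shale bed.
That leaves the conglomerate and the sandstone layer with no forced order relative to the gravel bed — 2.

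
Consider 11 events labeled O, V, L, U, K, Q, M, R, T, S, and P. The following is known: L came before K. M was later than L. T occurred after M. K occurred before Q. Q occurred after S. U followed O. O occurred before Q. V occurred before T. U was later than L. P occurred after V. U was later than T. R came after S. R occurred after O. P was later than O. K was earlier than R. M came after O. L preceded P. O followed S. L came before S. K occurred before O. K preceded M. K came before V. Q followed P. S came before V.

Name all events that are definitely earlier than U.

Directly stated before U: L, O, and T.
K reaches U via K → O → U.
M reaches U via M → T → U.
S reaches U via S → O → U.
Likewise V reaches U by chaining the stated constraints.
No chain forces P (or any of the others) ahead of U.

K, L, M, O, S, T, V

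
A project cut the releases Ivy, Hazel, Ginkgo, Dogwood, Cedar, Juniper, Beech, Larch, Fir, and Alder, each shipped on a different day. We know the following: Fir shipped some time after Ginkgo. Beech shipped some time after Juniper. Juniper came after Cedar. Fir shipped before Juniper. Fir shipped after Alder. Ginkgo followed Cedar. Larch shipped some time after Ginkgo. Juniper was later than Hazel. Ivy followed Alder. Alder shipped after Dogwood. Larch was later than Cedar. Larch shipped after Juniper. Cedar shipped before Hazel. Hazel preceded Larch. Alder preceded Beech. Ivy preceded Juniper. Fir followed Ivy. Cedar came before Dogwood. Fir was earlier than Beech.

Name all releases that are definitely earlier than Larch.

Alder, Cedar, Dogwood, Fir, Ginkgo, Hazel, Ivy, Juniper

Directly stated before Larch: Cedar, Ginkgo, Hazel, and Juniper.
Alder reaches Larch via Alder → Ivy → Juniper → Larch.
Dogwood reaches Larch via Dogwood → Alder → Ivy → Juniper → Larch.
Fir reaches Larch via Fir → Juniper → Larch.
Likewise Ivy reaches Larch by chaining the stated constraints.
No chain forces Beech ahead of Larch.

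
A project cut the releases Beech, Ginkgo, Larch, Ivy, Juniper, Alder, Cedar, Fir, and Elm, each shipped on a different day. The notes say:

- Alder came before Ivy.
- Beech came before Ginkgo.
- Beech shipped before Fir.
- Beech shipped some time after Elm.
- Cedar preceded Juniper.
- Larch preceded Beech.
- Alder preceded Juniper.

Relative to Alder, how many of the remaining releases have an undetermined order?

Forced after Alder: Ivy and Juniper.
That leaves Beech, Cedar, Elm, Fir, Ginkgo, and Larch with no forced order relative to Alder — 6.

6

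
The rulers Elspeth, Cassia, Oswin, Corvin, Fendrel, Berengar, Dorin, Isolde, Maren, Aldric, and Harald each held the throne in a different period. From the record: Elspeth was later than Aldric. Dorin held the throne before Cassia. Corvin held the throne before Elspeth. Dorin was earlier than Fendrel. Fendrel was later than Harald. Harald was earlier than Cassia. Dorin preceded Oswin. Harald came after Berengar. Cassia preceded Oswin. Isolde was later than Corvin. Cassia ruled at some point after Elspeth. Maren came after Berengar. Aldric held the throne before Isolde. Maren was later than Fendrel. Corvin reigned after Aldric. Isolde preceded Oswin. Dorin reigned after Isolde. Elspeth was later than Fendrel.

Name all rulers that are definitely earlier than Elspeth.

Directly stated before Elspeth: Aldric, Corvin, and Fendrel.
Berengar reaches Elspeth via Berengar → Harald → Fendrel → Elspeth.
Dorin reaches Elspeth via Dorin → Fendrel → Elspeth.
Harald reaches Elspeth via Harald → Fendrel → Elspeth.
Likewise Isolde reaches Elspeth by chaining the stated constraints.
No chain forces Oswin (or any of the others) ahead of Elspeth.

Aldric, Berengar, Corvin, Dorin, Fendrel, Harald, Isolde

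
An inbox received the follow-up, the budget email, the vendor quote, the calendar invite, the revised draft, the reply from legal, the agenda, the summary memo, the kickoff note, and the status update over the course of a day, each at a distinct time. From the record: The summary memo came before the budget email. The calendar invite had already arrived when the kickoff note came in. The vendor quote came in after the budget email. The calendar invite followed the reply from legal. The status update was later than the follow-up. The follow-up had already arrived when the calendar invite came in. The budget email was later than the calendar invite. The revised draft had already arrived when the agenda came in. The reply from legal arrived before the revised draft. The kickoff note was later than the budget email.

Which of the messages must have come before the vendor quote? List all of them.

Directly stated before the vendor quote: the budget email.
The calendar invite reaches the vendor quote via the calendar invite → the budget email → the vendor quote.
The follow-up reaches the vendor quote via the follow-up → the calendar invite → the budget email → the vendor quote.
The reply from legal reaches the vendor quote via the reply from legal → the calendar invite → the budget email → the vendor quote.
Likewise the summary memo reaches the vendor quote by chaining the stated constraints.

the budget email, the calendar invite, the follow-up, the reply from legal, the summary memo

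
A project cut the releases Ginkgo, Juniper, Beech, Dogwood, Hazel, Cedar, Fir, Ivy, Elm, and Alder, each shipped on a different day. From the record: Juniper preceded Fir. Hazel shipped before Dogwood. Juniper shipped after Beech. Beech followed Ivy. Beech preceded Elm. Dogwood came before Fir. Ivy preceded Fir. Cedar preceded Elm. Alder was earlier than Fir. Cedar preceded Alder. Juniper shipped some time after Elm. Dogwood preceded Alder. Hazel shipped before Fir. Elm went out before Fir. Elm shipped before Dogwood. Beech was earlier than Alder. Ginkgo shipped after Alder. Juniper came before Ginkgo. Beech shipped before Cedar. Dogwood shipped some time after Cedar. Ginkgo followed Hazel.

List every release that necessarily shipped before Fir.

Alder, Beech, Cedar, Dogwood, Elm, Hazel, Ivy, Juniper

Directly stated before Fir: Alder, Dogwood, Elm, Hazel, Ivy, and Juniper.
Beech reaches Fir via Beech → Alder → Fir.
Cedar reaches Fir via Cedar → Dogwood → Fir.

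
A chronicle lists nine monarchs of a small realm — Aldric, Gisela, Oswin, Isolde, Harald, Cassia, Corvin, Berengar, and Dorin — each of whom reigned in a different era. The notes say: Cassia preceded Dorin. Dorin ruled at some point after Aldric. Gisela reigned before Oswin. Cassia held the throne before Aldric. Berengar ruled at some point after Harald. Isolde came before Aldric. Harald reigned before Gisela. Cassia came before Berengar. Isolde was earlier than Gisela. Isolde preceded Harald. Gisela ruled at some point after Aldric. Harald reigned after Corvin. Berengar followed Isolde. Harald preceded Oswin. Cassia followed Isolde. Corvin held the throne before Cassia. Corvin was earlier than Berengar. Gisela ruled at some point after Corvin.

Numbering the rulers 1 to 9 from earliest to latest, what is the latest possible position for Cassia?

4

Cassia must come before Aldric, Berengar, Dorin, Gisela, and Oswin — 5 rulers forced after them.
Everything else can be placed before Cassia in some valid order, so Cassia can sit as late as position 9 − 5 = 4.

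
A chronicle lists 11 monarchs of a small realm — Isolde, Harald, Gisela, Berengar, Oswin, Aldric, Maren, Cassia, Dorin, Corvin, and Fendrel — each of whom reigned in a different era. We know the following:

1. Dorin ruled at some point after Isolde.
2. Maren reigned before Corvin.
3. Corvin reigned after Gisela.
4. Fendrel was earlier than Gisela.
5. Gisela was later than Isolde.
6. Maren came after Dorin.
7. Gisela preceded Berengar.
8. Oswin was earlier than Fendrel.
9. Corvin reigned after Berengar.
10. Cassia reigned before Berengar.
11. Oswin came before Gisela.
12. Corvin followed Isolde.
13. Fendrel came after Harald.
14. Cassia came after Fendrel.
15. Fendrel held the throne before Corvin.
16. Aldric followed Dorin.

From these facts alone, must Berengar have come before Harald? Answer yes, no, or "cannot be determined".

no

Tracing the constraints gives Harald → Fendrel → Gisela → Berengar, so Harald must come before Berengar.
That means Berengar cannot be before Harald.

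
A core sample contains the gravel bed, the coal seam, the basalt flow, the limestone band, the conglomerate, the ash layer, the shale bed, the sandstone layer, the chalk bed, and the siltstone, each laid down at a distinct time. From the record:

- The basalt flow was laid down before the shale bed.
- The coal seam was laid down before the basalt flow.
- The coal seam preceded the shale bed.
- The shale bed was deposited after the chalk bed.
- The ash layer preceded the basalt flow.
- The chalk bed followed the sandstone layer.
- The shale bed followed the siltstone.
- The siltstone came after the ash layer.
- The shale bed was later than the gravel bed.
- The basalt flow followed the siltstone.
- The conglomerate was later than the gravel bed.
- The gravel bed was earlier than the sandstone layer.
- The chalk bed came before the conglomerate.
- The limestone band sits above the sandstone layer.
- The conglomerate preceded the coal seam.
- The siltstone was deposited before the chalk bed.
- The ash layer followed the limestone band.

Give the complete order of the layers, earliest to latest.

the gravel bed, the sandstone layer, the limestone band, the ash layer, the siltstone, the chalk bed, the conglomerate, the coal seam, the basalt flow, the shale bed

The constraints fix every adjacent pair, so only one ordering works:
the gravel bed → the sandstone layer → the limestone band → the ash layer → the siltstone → the chalk bed → the conglomerate → the coal seam → the basalt flow → the shale bed.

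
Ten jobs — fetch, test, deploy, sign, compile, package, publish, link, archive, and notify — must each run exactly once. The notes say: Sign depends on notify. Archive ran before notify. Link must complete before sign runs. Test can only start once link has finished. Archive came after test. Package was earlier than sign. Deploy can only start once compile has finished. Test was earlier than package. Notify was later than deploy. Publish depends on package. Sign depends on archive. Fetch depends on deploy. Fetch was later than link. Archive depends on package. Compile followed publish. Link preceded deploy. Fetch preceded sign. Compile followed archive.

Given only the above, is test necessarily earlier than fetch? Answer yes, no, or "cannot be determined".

yes

Chain the constraints: test → archive → compile → deploy → fetch. Each link is directly stated, so test comes before fetch.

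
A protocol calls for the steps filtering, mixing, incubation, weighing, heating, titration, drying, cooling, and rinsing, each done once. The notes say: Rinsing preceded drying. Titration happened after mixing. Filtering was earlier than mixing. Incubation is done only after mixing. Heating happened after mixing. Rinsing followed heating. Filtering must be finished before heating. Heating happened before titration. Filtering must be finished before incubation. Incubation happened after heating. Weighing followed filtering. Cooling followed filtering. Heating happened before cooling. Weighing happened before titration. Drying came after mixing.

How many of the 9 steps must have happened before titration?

4

Directly stated before titration: heating, mixing, and weighing.
Filtering reaches titration via filtering → mixing → titration.
That's filtering, heating, mixing, and weighing — 4 in all.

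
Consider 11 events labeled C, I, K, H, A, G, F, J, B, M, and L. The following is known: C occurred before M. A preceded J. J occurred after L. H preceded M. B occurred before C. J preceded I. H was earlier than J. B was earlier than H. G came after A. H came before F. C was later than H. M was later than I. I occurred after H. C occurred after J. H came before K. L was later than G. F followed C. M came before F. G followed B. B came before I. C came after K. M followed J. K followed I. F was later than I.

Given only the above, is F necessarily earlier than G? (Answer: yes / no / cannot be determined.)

no

Tracing the constraints gives G → L → J → C → F, so G must come before F.
That means F cannot be before G.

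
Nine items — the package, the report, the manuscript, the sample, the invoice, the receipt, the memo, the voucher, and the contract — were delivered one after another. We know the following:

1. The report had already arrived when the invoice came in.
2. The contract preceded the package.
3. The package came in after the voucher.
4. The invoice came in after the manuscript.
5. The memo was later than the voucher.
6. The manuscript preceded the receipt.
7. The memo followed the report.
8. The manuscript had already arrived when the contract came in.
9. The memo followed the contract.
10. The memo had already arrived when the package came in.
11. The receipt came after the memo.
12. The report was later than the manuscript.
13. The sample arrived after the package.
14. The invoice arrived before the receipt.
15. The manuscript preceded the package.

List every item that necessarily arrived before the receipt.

the contract, the invoice, the manuscript, the memo, the report, the voucher

Directly stated before the receipt: the invoice, the manuscript, and the memo.
The contract reaches the receipt via the contract → the memo → the receipt.
The report reaches the receipt via the report → the invoice → the receipt.
The voucher reaches the receipt via the voucher → the memo → the receipt.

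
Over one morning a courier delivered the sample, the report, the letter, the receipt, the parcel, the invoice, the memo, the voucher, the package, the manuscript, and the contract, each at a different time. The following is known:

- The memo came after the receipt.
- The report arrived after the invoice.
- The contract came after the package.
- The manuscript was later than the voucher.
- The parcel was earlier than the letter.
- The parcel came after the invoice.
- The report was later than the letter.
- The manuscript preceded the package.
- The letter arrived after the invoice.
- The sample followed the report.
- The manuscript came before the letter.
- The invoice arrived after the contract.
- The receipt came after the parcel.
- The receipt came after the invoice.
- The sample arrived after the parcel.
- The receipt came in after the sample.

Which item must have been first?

The voucher has a chain of constraints placing it before every other item, so the voucher must be first.

the voucher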